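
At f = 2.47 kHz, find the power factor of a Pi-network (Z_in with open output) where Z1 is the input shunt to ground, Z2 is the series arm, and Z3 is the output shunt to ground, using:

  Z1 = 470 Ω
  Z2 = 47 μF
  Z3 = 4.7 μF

Step 1 — Angular frequency: ω = 2π·f = 2π·2470 = 1.552e+04 rad/s.
Step 2 — Component impedances:
  Z1: Z = R = 470 Ω
  Z2: Z = 1/(jωC) = -j/(ω·C) = 0 - j1.371 Ω
  Z3: Z = 1/(jωC) = -j/(ω·C) = 0 - j13.71 Ω
Step 3 — With open output, the series arm Z2 and the output shunt Z3 appear in series to ground: Z2 + Z3 = 0 - j15.08 Ω.
Step 4 — Parallel with input shunt Z1: Z_in = Z1 || (Z2 + Z3) = 0.4834 - j15.07 Ω = 15.07∠-88.2° Ω.
Step 5 — Power factor: PF = cos(φ) = Re(Z)/|Z| = 0.48338/15.073 = 0.03207.
Step 6 — Type: Im(Z) = -15.07 ⇒ leading (phase φ = -88.2°).

PF = 0.03207 (leading, φ = -88.2°)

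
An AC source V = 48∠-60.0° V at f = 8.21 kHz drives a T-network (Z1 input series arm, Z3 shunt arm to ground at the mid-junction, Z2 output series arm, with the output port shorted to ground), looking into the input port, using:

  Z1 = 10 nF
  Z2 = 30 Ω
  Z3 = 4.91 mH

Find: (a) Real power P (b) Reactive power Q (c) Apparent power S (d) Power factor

Step 1 — Angular frequency: ω = 2π·f = 2π·8210 = 5.158e+04 rad/s.
Step 2 — Component impedances:
  Z1: Z = 1/(jωC) = -j/(ω·C) = 0 - j1939 Ω
  Z2: Z = R = 30 Ω
  Z3: Z = jωL = j·5.158e+04·0.00491 = 0 + j253.3 Ω
Step 3 — With the output port shorted to ground, the output series arm Z2 runs from the junction to ground; the shunt arm Z3 also runs from the junction to ground. They appear in parallel: Z3 || Z2 = 29.58 + j3.504 Ω.
Step 4 — Series with input arm Z1: Z_in = Z1 + (Z3 || Z2) = 29.58 - j1935 Ω = 1935∠-89.1° Ω.
Step 5 — Source phasor: V = 48∠-60.0° V = 24 - j41.57 V.
Step 6 — Current: I = V / Z = 0.02167 + j0.01207 A = 0.0248∠29.1° A.
Step 7 — Complex power: S = V·I* = 0.0182 - j1.19 VA.
Step 8 — Real power: P = Re(S) = 0.0182 W.
Step 9 — Reactive power: Q = Im(S) = -1.19 VAR.
Step 10 — Apparent power: |S| = 1.191 VA.
Step 11 — Power factor: PF = P/|S| = 0.01529 (leading).

(a) P = 0.0182 W  (b) Q = -1.19 VAR  (c) S = 1.191 VA  (d) PF = 0.01529 (leading)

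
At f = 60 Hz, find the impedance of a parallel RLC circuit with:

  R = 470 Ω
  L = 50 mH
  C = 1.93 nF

Step 1 — Angular frequency: ω = 2π·f = 2π·60 = 377 rad/s.
Step 2 — Component impedances:
  R: Z = R = 470 Ω
  L: Z = jωL = j·377·0.05 = 0 + j18.85 Ω
  C: Z = 1/(jωC) = -j/(ω·C) = 0 - j1.374e+06 Ω
Step 3 — Parallel combination: 1/Z_total = 1/R + 1/L + 1/C; Z_total = 0.7548 + j18.82 Ω = 18.83∠87.7° Ω.

Z = 0.7548 + j18.82 Ω = 18.83∠87.7° Ω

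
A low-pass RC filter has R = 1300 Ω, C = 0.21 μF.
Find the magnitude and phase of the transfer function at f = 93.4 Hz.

Step 1 — Angular frequency: ω = 2π·93.4 = 586.8 rad/s.
Step 2 — Transfer function: H(jω) = 1/(1 + jωRC).
Step 3 — Denominator: 1 + jωRC = 1 + j·586.8·1300·2.1e-07 = 1 + j0.1602.
Step 4 — H = 0.975 - j0.1562.
Step 5 — Magnitude: |H| = 0.9874 (-0.1 dB); phase: φ = -9.1°.

|H| = 0.9874 (-0.1 dB), φ = -9.1°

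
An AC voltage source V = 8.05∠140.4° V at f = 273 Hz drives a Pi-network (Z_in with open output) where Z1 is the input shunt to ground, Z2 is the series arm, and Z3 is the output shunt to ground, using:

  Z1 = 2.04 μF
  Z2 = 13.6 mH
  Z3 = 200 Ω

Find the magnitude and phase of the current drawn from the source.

Step 1 — Angular frequency: ω = 2π·f = 2π·273 = 1715 rad/s.
Step 2 — Component impedances:
  Z1: Z = 1/(jωC) = -j/(ω·C) = 0 - j285.8 Ω
  Z2: Z = jωL = j·1715·0.0136 = 0 + j23.33 Ω
  Z3: Z = R = 200 Ω
Step 3 — With open output, the series arm Z2 and the output shunt Z3 appear in series to ground: Z2 + Z3 = 200 + j23.33 Ω.
Step 4 — Parallel with input shunt Z1: Z_in = Z1 || (Z2 + Z3) = 150 - j88.92 Ω = 174.4∠-30.7° Ω.
Step 5 — Source phasor: V = 8.05∠140.4° V = -6.203 + j5.131 V.
Step 6 — Ohm's law: I = V / Z_total = (-6.203 + j5.131) / (150 - j88.92) = -0.0456 + j0.007176 A.
Step 7 — Convert to polar: |I| = 0.04616 A, ∠I = 171.1°.

I = 0.04616∠171.1° A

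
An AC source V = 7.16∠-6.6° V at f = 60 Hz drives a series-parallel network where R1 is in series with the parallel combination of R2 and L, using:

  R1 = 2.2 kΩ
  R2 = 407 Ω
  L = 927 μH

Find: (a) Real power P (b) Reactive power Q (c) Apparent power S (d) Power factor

Step 1 — Angular frequency: ω = 2π·f = 2π·60 = 377 rad/s.
Step 2 — Component impedances:
  R1: Z = R = 2200 Ω
  R2: Z = R = 407 Ω
  L: Z = jωL = j·377·0.000927 = 0 + j0.3495 Ω
Step 3 — Parallel branch: R2 || L = 1/(1/R2 + 1/L) = 0.0003001 + j0.3495 Ω.
Step 4 — Series with R1: Z_total = R1 + (R2 || L) = 2200 + j0.3495 Ω = 2200∠0.0° Ω.
Step 5 — Source phasor: V = 7.16∠-6.6° V = 7.113 - j0.8229 V.
Step 6 — Current: I = V / Z = 0.003233 - j0.0003746 A = 0.003255∠-6.6° A.
Step 7 — Complex power: S = V·I* = 0.0233 + j3.702e-06 VA.
Step 8 — Real power: P = Re(S) = 0.0233 W.
Step 9 — Reactive power: Q = Im(S) = 3.702e-06 VAR.
Step 10 — Apparent power: |S| = 0.0233 VA.
Step 11 — Power factor: PF = P/|S| = 1 (lagging).

(a) P = 0.0233 W  (b) Q = 3.702e-06 VAR  (c) S = 0.0233 VA  (d) PF = 1 (lagging)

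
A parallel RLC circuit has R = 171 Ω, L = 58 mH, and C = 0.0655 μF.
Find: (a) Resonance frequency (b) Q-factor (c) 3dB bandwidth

Step 1 — Resonance: ω₀ = 1/√(LC) = 1/√(0.058·6.55e-08) = 1.622e+04 rad/s.
Step 2 — f₀ = ω₀/(2π) = 2582 Hz.
Step 3 — Parallel Q: Q = R/(ω₀L) = 171/(1.622e+04·0.058) = 0.1817.
Step 4 — Bandwidth: Δω = ω₀/Q = 8.928e+04 rad/s; BW = Δω/(2π) = 1.421e+04 Hz.

(a) f₀ = 2582 Hz  (b) Q = 0.1817  (c) BW = 1.421e+04 Hz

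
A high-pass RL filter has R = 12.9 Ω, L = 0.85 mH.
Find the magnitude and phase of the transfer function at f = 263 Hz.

Step 1 — Angular frequency: ω = 2π·263 = 1652 rad/s.
Step 2 — Transfer function: H(jω) = jωL/(R + jωL).
Step 3 — Numerator jωL = j·1.405; denominator R + jωL = 12.9 + j1.405.
Step 4 — H = 0.01172 + j0.1076.
Step 5 — Magnitude: |H| = 0.1082 (-19.3 dB); phase: φ = 83.8°.

|H| = 0.1082 (-19.3 dB), φ = 83.8°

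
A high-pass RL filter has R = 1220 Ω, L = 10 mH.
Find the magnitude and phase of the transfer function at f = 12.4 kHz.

Step 1 — Angular frequency: ω = 2π·1.24e+04 = 7.791e+04 rad/s.
Step 2 — Transfer function: H(jω) = jωL/(R + jωL).
Step 3 — Numerator jωL = j·779.1; denominator R + jωL = 1220 + j779.1.
Step 4 — H = 0.2897 + j0.4536.
Step 5 — Magnitude: |H| = 0.5382 (-5.4 dB); phase: φ = 57.4°.

|H| = 0.5382 (-5.4 dB), φ = 57.4°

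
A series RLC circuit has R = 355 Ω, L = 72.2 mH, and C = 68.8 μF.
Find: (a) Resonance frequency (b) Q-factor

Step 1 — Resonance condition Im(Z)=0 gives ω₀ = 1/√(LC).
Step 2 — ω₀ = 1/√(0.0722·6.88e-05) = 448.7 rad/s.
Step 3 — f₀ = ω₀/(2π) = 71.41 Hz.
Step 4 — Series Q: Q = ω₀L/R = 448.7·0.0722/355 = 0.09125.

(a) f₀ = 71.41 Hz  (b) Q = 0.09125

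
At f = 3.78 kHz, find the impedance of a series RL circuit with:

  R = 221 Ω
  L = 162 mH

Step 1 — Angular frequency: ω = 2π·f = 2π·3780 = 2.375e+04 rad/s.
Step 2 — Component impedances:
  R: Z = R = 221 Ω
  L: Z = jωL = j·2.375e+04·0.162 = 0 + j3848 Ω
Step 3 — Series combination: Z_total = R + L = 221 + j3848 Ω = 3854∠86.7° Ω.

Z = 221 + j3848 Ω = 3854∠86.7° Ω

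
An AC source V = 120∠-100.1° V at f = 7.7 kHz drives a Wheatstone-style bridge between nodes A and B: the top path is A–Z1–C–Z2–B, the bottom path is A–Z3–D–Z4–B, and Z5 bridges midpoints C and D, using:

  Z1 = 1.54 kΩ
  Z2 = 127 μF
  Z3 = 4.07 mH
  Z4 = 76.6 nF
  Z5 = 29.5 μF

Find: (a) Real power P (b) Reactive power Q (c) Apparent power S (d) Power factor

Step 1 — Angular frequency: ω = 2π·f = 2π·7700 = 4.838e+04 rad/s.
Step 2 — Component impedances:
  Z1: Z = R = 1540 Ω
  Z2: Z = 1/(jωC) = -j/(ω·C) = 0 - j0.1628 Ω
  Z3: Z = jωL = j·4.838e+04·0.00407 = 0 + j196.9 Ω
  Z4: Z = 1/(jωC) = -j/(ω·C) = 0 - j269.8 Ω
  Z5: Z = 1/(jωC) = -j/(ω·C) = 0 - j0.7007 Ω
Step 3 — Bridge requires nodal analysis (the Z5 bridge couples midpoints C and D, so the two paths cannot be reduced to a simple series/parallel combination). Setting node B to ground and injecting 1 A at node A, the 3-node admittance system at A, C, D solves to V_A = Z_AB = 24.6 + j192.9 Ω = 194.5∠82.7° Ω.
Step 4 — Source phasor: V = 120∠-100.1° V = -21.04 - j118.1 V.
Step 5 — Current: I = V / Z = -0.6163 + j0.0305 A = 0.617∠177.2° A.
Step 6 — Complex power: S = V·I* = 9.366 + j73.45 VA.
Step 7 — Real power: P = Re(S) = 9.366 W.
Step 8 — Reactive power: Q = Im(S) = 73.45 VAR.
Step 9 — Apparent power: |S| = 74.05 VA.
Step 10 — Power factor: PF = P/|S| = 0.1265 (lagging).

(a) P = 9.366 W  (b) Q = 73.45 VAR  (c) S = 74.05 VA  (d) PF = 0.1265 (lagging)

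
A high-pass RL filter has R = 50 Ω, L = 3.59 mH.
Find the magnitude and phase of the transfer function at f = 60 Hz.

Step 1 — Angular frequency: ω = 2π·60 = 377 rad/s.
Step 2 — Transfer function: H(jω) = jωL/(R + jωL).
Step 3 — Numerator jωL = j·1.353; denominator R + jωL = 50 + j1.353.
Step 4 — H = 0.0007321 + j0.02705.
Step 5 — Magnitude: |H| = 0.02706 (-31.4 dB); phase: φ = 88.4°.

|H| = 0.02706 (-31.4 dB), φ = 88.4°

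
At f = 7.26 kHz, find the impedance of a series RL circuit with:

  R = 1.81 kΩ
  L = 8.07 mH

Step 1 — Angular frequency: ω = 2π·f = 2π·7260 = 4.562e+04 rad/s.
Step 2 — Component impedances:
  R: Z = R = 1810 Ω
  L: Z = jωL = j·4.562e+04·0.00807 = 0 + j368.1 Ω
Step 3 — Series combination: Z_total = R + L = 1810 + j368.1 Ω = 1847∠11.5° Ω.

Z = 1810 + j368.1 Ω = 1847∠11.5° Ω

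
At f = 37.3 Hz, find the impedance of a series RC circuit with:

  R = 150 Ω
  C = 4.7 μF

Step 1 — Angular frequency: ω = 2π·f = 2π·37.3 = 234.4 rad/s.
Step 2 — Component impedances:
  R: Z = R = 150 Ω
  C: Z = 1/(jωC) = -j/(ω·C) = 0 - j907.8 Ω
Step 3 — Series combination: Z_total = R + C = 150 - j907.8 Ω = 920.2∠-80.6° Ω.

Z = 150 - j907.8 Ω = 920.2∠-80.6° Ω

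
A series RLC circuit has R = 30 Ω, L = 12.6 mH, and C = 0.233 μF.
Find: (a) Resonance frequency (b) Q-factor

Step 1 — Resonance condition Im(Z)=0 gives ω₀ = 1/√(LC).
Step 2 — ω₀ = 1/√(0.0126·2.33e-07) = 1.846e+04 rad/s.
Step 3 — f₀ = ω₀/(2π) = 2937 Hz.
Step 4 — Series Q: Q = ω₀L/R = 1.846e+04·0.0126/30 = 7.752.

(a) f₀ = 2937 Hz  (b) Q = 7.752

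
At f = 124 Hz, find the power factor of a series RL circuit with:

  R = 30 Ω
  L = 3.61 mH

Step 1 — Angular frequency: ω = 2π·f = 2π·124 = 779.1 rad/s.
Step 2 — Component impedances:
  R: Z = R = 30 Ω
  L: Z = jωL = j·779.1·0.00361 = 0 + j2.813 Ω
Step 3 — Series combination: Z_total = R + L = 30 + j2.813 Ω = 30.13∠5.4° Ω.
Step 4 — Power factor: PF = cos(φ) = Re(Z)/|Z| = 30/30.132 = 0.9956.
Step 5 — Type: Im(Z) = 2.813 ⇒ lagging (phase φ = 5.4°).

PF = 0.9956 (lagging, φ = 5.4°)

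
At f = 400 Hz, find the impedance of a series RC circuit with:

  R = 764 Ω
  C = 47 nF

Step 1 — Angular frequency: ω = 2π·f = 2π·400 = 2513 rad/s.
Step 2 — Component impedances:
  R: Z = R = 764 Ω
  C: Z = 1/(jωC) = -j/(ω·C) = 0 - j8466 Ω
Step 3 — Series combination: Z_total = R + C = 764 - j8466 Ω = 8500∠-84.8° Ω.

Z = 764 - j8466 Ω = 8500∠-84.8° Ω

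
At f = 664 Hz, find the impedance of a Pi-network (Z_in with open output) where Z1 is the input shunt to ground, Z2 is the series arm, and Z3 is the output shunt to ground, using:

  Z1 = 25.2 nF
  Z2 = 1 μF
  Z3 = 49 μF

Step 1 — Angular frequency: ω = 2π·f = 2π·664 = 4172 rad/s.
Step 2 — Component impedances:
  Z1: Z = 1/(jωC) = -j/(ω·C) = 0 - j9512 Ω
  Z2: Z = 1/(jωC) = -j/(ω·C) = 0 - j239.7 Ω
  Z3: Z = 1/(jωC) = -j/(ω·C) = 0 - j4.892 Ω
Step 3 — With open output, the series arm Z2 and the output shunt Z3 appear in series to ground: Z2 + Z3 = 0 - j244.6 Ω.
Step 4 — Parallel with input shunt Z1: Z_in = Z1 || (Z2 + Z3) = 0 - j238.5 Ω = 238.5∠-90.0° Ω.

Z = 0 - j238.5 Ω = 238.5∠-90.0° Ω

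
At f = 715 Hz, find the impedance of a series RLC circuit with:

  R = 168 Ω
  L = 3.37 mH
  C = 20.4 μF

Step 1 — Angular frequency: ω = 2π·f = 2π·715 = 4492 rad/s.
Step 2 — Component impedances:
  R: Z = R = 168 Ω
  L: Z = jωL = j·4492·0.00337 = 0 + j15.14 Ω
  C: Z = 1/(jωC) = -j/(ω·C) = 0 - j10.91 Ω
Step 3 — Series combination: Z_total = R + L + C = 168 + j4.228 Ω = 168.1∠1.4° Ω.

Z = 168 + j4.228 Ω = 168.1∠1.4° Ω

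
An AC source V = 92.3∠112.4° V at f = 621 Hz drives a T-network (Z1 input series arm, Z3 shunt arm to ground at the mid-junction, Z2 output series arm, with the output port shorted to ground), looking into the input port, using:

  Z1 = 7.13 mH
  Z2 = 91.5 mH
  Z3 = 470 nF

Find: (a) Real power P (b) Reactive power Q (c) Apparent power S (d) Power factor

Step 1 — Angular frequency: ω = 2π·f = 2π·621 = 3902 rad/s.
Step 2 — Component impedances:
  Z1: Z = jωL = j·3902·0.00713 = 0 + j27.82 Ω
  Z2: Z = jωL = j·3902·0.0915 = 0 + j357 Ω
  Z3: Z = 1/(jωC) = -j/(ω·C) = 0 - j545.3 Ω
Step 3 — With the output port shorted to ground, the output series arm Z2 runs from the junction to ground; the shunt arm Z3 also runs from the junction to ground. They appear in parallel: Z3 || Z2 = 0 + j1034 Ω.
Step 4 — Series with input arm Z1: Z_in = Z1 + (Z3 || Z2) = 0 + j1062 Ω = 1062∠90.0° Ω.
Step 5 — Source phasor: V = 92.3∠112.4° V = -35.17 + j85.34 V.
Step 6 — Current: I = V / Z = 0.08037 + j0.03312 A = 0.08692∠22.4° A.
Step 7 — Complex power: S = V·I* = 0 + j8.023 VA.
Step 8 — Real power: P = Re(S) = 0 W.
Step 9 — Reactive power: Q = Im(S) = 8.023 VAR.
Step 10 — Apparent power: |S| = 8.023 VA.
Step 11 — Power factor: PF = P/|S| = 0 (lagging).

(a) P = 0 W  (b) Q = 8.023 VAR  (c) S = 8.023 VA  (d) PF = 0 (lagging)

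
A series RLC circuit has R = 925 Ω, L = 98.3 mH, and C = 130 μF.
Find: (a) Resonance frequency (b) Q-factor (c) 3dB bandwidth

Step 1 — Resonance: ω₀ = 1/√(LC) = 1/√(0.0983·0.00013) = 279.7 rad/s.
Step 2 — f₀ = ω₀/(2π) = 44.52 Hz.
Step 3 — Series Q: Q = ω₀L/R = 279.7·0.0983/925 = 0.02973.
Step 4 — Bandwidth: Δω = ω₀/Q = 9410 rad/s; BW = Δω/(2π) = 1498 Hz.

(a) f₀ = 44.52 Hz  (b) Q = 0.02973  (c) BW = 1498 Hz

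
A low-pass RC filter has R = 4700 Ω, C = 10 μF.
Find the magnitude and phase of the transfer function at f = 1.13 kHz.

Step 1 — Angular frequency: ω = 2π·1130 = 7100 rad/s.
Step 2 — Transfer function: H(jω) = 1/(1 + jωRC).
Step 3 — Denominator: 1 + jωRC = 1 + j·7100·4700·1e-05 = 1 + j333.7.
Step 4 — H = 8.98e-06 - j0.002997.
Step 5 — Magnitude: |H| = 0.002997 (-50.5 dB); phase: φ = -89.8°.

|H| = 0.002997 (-50.5 dB), φ = -89.8°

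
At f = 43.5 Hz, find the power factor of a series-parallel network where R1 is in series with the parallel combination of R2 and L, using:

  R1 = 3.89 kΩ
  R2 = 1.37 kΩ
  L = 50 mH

Step 1 — Angular frequency: ω = 2π·f = 2π·43.5 = 273.3 rad/s.
Step 2 — Component impedances:
  R1: Z = R = 3890 Ω
  R2: Z = R = 1370 Ω
  L: Z = jωL = j·273.3·0.05 = 0 + j13.67 Ω
Step 3 — Parallel branch: R2 || L = 1/(1/R2 + 1/L) = 0.1363 + j13.66 Ω.
Step 4 — Series with R1: Z_total = R1 + (R2 || L) = 3890 + j13.66 Ω = 3890∠0.2° Ω.
Step 5 — Power factor: PF = cos(φ) = Re(Z)/|Z| = 3890/3890 = 1.
Step 6 — Type: Im(Z) = 13.66 ⇒ lagging (phase φ = 0.2°).

PF = 1 (lagging, φ = 0.2°)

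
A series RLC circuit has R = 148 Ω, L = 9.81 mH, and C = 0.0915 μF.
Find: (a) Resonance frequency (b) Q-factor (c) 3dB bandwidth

Step 1 — Resonance: ω₀ = 1/√(LC) = 1/√(0.00981·9.15e-08) = 3.338e+04 rad/s.
Step 2 — f₀ = ω₀/(2π) = 5312 Hz.
Step 3 — Series Q: Q = ω₀L/R = 3.338e+04·0.00981/148 = 2.212.
Step 4 — Bandwidth: Δω = ω₀/Q = 1.509e+04 rad/s; BW = Δω/(2π) = 2401 Hz.

(a) f₀ = 5312 Hz  (b) Q = 2.212  (c) BW = 2401 Hz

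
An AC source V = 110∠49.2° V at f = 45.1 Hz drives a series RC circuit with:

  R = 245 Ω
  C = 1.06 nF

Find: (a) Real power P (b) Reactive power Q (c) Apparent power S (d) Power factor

Step 1 — Angular frequency: ω = 2π·f = 2π·45.1 = 283.4 rad/s.
Step 2 — Component impedances:
  R: Z = R = 245 Ω
  C: Z = 1/(jωC) = -j/(ω·C) = 0 - j3.329e+06 Ω
Step 3 — Series combination: Z_total = R + C = 245 - j3.329e+06 Ω = 3.329e+06∠-90.0° Ω.
Step 4 — Source phasor: V = 110∠49.2° V = 71.88 + j83.27 V.
Step 5 — Current: I = V / Z = -2.501e-05 + j2.159e-05 A = 3.304e-05∠139.2° A.
Step 6 — Complex power: S = V·I* = 2.675e-07 - j0.003635 VA.
Step 7 — Real power: P = Re(S) = 2.675e-07 W.
Step 8 — Reactive power: Q = Im(S) = -0.003635 VAR.
Step 9 — Apparent power: |S| = 0.003635 VA.
Step 10 — Power factor: PF = P/|S| = 7.359e-05 (leading).

(a) P = 2.675e-07 W  (b) Q = -0.003635 VAR  (c) S = 0.003635 VA  (d) PF = 7.359e-05 (leading)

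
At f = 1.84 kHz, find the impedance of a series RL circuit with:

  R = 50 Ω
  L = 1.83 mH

Step 1 — Angular frequency: ω = 2π·f = 2π·1840 = 1.156e+04 rad/s.
Step 2 — Component impedances:
  R: Z = R = 50 Ω
  L: Z = jωL = j·1.156e+04·0.00183 = 0 + j21.16 Ω
Step 3 — Series combination: Z_total = R + L = 50 + j21.16 Ω = 54.29∠22.9° Ω.

Z = 50 + j21.16 Ω = 54.29∠22.9° Ω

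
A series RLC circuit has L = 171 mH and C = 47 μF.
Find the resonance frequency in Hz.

Step 1 — Resonance condition Im(Z)=0 gives ω₀ = 1/√(LC).
Step 2 — ω₀ = 1/√(0.171·4.7e-05) = 352.7 rad/s.
Step 3 — f₀ = ω₀/(2π) = 56.14 Hz.

f₀ = 56.14 Hz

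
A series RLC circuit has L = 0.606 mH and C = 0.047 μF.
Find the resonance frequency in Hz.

Step 1 — Resonance condition Im(Z)=0 gives ω₀ = 1/√(LC).
Step 2 — ω₀ = 1/√(0.000606·4.7e-08) = 1.874e+05 rad/s.
Step 3 — f₀ = ω₀/(2π) = 2.982e+04 Hz.

f₀ = 2.982e+04 Hz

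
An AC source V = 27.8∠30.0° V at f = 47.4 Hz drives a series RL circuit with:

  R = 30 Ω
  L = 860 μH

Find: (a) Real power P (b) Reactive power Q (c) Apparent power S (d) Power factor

Step 1 — Angular frequency: ω = 2π·f = 2π·47.4 = 297.8 rad/s.
Step 2 — Component impedances:
  R: Z = R = 30 Ω
  L: Z = jωL = j·297.8·0.00086 = 0 + j0.2561 Ω
Step 3 — Series combination: Z_total = R + L = 30 + j0.2561 Ω = 30∠0.5° Ω.
Step 4 — Source phasor: V = 27.8∠30.0° V = 24.08 + j13.9 V.
Step 5 — Current: I = V / Z = 0.8064 + j0.4564 A = 0.9266∠29.5° A.
Step 6 — Complex power: S = V·I* = 25.76 + j0.2199 VA.
Step 7 — Real power: P = Re(S) = 25.76 W.
Step 8 — Reactive power: Q = Im(S) = 0.2199 VAR.
Step 9 — Apparent power: |S| = 25.76 VA.
Step 10 — Power factor: PF = P/|S| = 1 (lagging).

(a) P = 25.76 W  (b) Q = 0.2199 VAR  (c) S = 25.76 VA  (d) PF = 1 (lagging)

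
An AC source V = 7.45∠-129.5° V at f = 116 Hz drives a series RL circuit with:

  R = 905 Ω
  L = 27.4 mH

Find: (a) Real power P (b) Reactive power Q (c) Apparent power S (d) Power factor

Step 1 — Angular frequency: ω = 2π·f = 2π·116 = 728.8 rad/s.
Step 2 — Component impedances:
  R: Z = R = 905 Ω
  L: Z = jωL = j·728.8·0.0274 = 0 + j19.97 Ω
Step 3 — Series combination: Z_total = R + L = 905 + j19.97 Ω = 905.2∠1.3° Ω.
Step 4 — Source phasor: V = 7.45∠-129.5° V = -4.739 - j5.749 V.
Step 5 — Current: I = V / Z = -0.005374 - j0.006233 A = 0.00823∠-130.8° A.
Step 6 — Complex power: S = V·I* = 0.0613 + j0.001353 VA.
Step 7 — Real power: P = Re(S) = 0.0613 W.
Step 8 — Reactive power: Q = Im(S) = 0.001353 VAR.
Step 9 — Apparent power: |S| = 0.06131 VA.
Step 10 — Power factor: PF = P/|S| = 0.9998 (lagging).

(a) P = 0.0613 W  (b) Q = 0.001353 VAR  (c) S = 0.06131 VA  (d) PF = 0.9998 (lagging)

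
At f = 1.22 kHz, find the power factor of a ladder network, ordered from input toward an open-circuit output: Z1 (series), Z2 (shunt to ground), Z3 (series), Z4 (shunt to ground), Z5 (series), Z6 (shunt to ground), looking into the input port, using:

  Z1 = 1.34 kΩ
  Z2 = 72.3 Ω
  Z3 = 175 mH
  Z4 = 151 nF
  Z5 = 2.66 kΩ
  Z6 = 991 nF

Step 1 — Angular frequency: ω = 2π·f = 2π·1220 = 7665 rad/s.
Step 2 — Component impedances:
  Z1: Z = R = 1340 Ω
  Z2: Z = R = 72.3 Ω
  Z3: Z = jωL = j·7665·0.175 = 0 + j1341 Ω
  Z4: Z = 1/(jωC) = -j/(ω·C) = 0 - j863.9 Ω
  Z5: Z = R = 2660 Ω
  Z6: Z = 1/(jωC) = -j/(ω·C) = 0 - j131.6 Ω
Step 3 — Ladder network (open output): work backward from the far end, alternating series and parallel combinations. Z_in = 1408 + j6.992 Ω = 1408∠0.3° Ω.
Step 4 — Power factor: PF = cos(φ) = Re(Z)/|Z| = 1408/1408 = 1.
Step 5 — Type: Im(Z) = 6.992 ⇒ lagging (phase φ = 0.3°).

PF = 1 (lagging, φ = 0.3°)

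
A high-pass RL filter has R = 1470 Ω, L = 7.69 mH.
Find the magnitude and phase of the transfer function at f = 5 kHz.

Step 1 — Angular frequency: ω = 2π·5000 = 3.142e+04 rad/s.
Step 2 — Transfer function: H(jω) = jωL/(R + jωL).
Step 3 — Numerator jωL = j·241.6; denominator R + jωL = 1470 + j241.6.
Step 4 — H = 0.0263 + j0.16.
Step 5 — Magnitude: |H| = 0.1622 (-15.8 dB); phase: φ = 80.7°.

|H| = 0.1622 (-15.8 dB), φ = 80.7°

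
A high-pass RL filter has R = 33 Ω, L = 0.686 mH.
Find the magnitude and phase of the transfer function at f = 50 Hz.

Step 1 — Angular frequency: ω = 2π·50 = 314.2 rad/s.
Step 2 — Transfer function: H(jω) = jωL/(R + jωL).
Step 3 — Numerator jωL = j·0.2155; denominator R + jωL = 33 + j0.2155.
Step 4 — H = 4.265e-05 + j0.00653.
Step 5 — Magnitude: |H| = 0.006531 (-43.7 dB); phase: φ = 89.6°.

|H| = 0.006531 (-43.7 dB), φ = 89.6°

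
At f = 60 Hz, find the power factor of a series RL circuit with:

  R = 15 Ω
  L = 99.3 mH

Step 1 — Angular frequency: ω = 2π·f = 2π·60 = 377 rad/s.
Step 2 — Component impedances:
  R: Z = R = 15 Ω
  L: Z = jωL = j·377·0.0993 = 0 + j37.44 Ω
Step 3 — Series combination: Z_total = R + L = 15 + j37.44 Ω = 40.33∠68.2° Ω.
Step 4 — Power factor: PF = cos(φ) = Re(Z)/|Z| = 15/40.33 = 0.3719.
Step 5 — Type: Im(Z) = 37.44 ⇒ lagging (phase φ = 68.2°).

PF = 0.3719 (lagging, φ = 68.2°)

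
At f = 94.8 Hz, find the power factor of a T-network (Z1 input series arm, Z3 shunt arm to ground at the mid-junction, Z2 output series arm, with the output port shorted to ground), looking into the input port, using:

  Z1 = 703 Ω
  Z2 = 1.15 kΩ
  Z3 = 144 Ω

Step 1 — Angular frequency: ω = 2π·f = 2π·94.8 = 595.6 rad/s.
Step 2 — Component impedances:
  Z1: Z = R = 703 Ω
  Z2: Z = R = 1150 Ω
  Z3: Z = R = 144 Ω
Step 3 — With the output port shorted to ground, the output series arm Z2 runs from the junction to ground; the shunt arm Z3 also runs from the junction to ground. They appear in parallel: Z3 || Z2 = 128 Ω.
Step 4 — Series with input arm Z1: Z_in = Z1 + (Z3 || Z2) = 831 Ω = 831∠0.0° Ω.
Step 5 — Power factor: PF = cos(φ) = Re(Z)/|Z| = 831/831 = 1.
Step 6 — Type: Im(Z) = 0 ⇒ unity (phase φ = 0.0°).

PF = 1 (unity, φ = 0.0°)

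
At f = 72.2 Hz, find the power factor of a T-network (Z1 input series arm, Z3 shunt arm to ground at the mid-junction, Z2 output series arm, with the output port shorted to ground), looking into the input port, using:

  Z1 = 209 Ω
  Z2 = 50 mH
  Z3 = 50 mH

Step 1 — Angular frequency: ω = 2π·f = 2π·72.2 = 453.6 rad/s.
Step 2 — Component impedances:
  Z1: Z = R = 209 Ω
  Z2: Z = jωL = j·453.6·0.05 = 0 + j22.68 Ω
  Z3: Z = jωL = j·453.6·0.05 = 0 + j22.68 Ω
Step 3 — With the output port shorted to ground, the output series arm Z2 runs from the junction to ground; the shunt arm Z3 also runs from the junction to ground. They appear in parallel: Z3 || Z2 = 0 + j11.34 Ω.
Step 4 — Series with input arm Z1: Z_in = Z1 + (Z3 || Z2) = 209 + j11.34 Ω = 209.3∠3.1° Ω.
Step 5 — Power factor: PF = cos(φ) = Re(Z)/|Z| = 209/209.31 = 0.9985.
Step 6 — Type: Im(Z) = 11.34 ⇒ lagging (phase φ = 3.1°).

PF = 0.9985 (lagging, φ = 3.1°)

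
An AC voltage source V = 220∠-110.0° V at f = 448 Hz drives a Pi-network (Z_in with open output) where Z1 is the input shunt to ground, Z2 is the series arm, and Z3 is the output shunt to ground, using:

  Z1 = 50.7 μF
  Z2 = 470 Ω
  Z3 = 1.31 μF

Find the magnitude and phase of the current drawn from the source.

Step 1 — Angular frequency: ω = 2π·f = 2π·448 = 2815 rad/s.
Step 2 — Component impedances:
  Z1: Z = 1/(jωC) = -j/(ω·C) = 0 - j7.007 Ω
  Z2: Z = R = 470 Ω
  Z3: Z = 1/(jωC) = -j/(ω·C) = 0 - j271.2 Ω
Step 3 — With open output, the series arm Z2 and the output shunt Z3 appear in series to ground: Z2 + Z3 = 470 - j271.2 Ω.
Step 4 — Parallel with input shunt Z1: Z_in = Z1 || (Z2 + Z3) = 0.07736 - j6.961 Ω = 6.962∠-89.4° Ω.
Step 5 — Source phasor: V = 220∠-110.0° V = -75.24 - j206.7 V.
Step 6 — Ohm's law: I = V / Z_total = (-75.24 - j206.7) / (0.07736 - j6.961) = 29.57 - j11.14 A.
Step 7 — Convert to polar: |I| = 31.6 A, ∠I = -20.6°.

I = 31.6∠-20.6° A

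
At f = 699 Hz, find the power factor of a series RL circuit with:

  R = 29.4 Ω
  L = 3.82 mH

Step 1 — Angular frequency: ω = 2π·f = 2π·699 = 4392 rad/s.
Step 2 — Component impedances:
  R: Z = R = 29.4 Ω
  L: Z = jωL = j·4392·0.00382 = 0 + j16.78 Ω
Step 3 — Series combination: Z_total = R + L = 29.4 + j16.78 Ω = 33.85∠29.7° Ω.
Step 4 — Power factor: PF = cos(φ) = Re(Z)/|Z| = 29.4/33.85 = 0.8685.
Step 5 — Type: Im(Z) = 16.78 ⇒ lagging (phase φ = 29.7°).

PF = 0.8685 (lagging, φ = 29.7°)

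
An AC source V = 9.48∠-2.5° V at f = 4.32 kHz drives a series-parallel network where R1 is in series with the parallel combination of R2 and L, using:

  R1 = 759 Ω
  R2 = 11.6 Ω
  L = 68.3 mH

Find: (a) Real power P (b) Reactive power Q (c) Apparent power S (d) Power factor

Step 1 — Angular frequency: ω = 2π·f = 2π·4320 = 2.714e+04 rad/s.
Step 2 — Component impedances:
  R1: Z = R = 759 Ω
  R2: Z = R = 11.6 Ω
  L: Z = jωL = j·2.714e+04·0.0683 = 0 + j1854 Ω
Step 3 — Parallel branch: R2 || L = 1/(1/R2 + 1/L) = 11.6 + j0.07258 Ω.
Step 4 — Series with R1: Z_total = R1 + (R2 || L) = 770.6 + j0.07258 Ω = 770.6∠0.0° Ω.
Step 5 — Source phasor: V = 9.48∠-2.5° V = 9.471 - j0.4135 V.
Step 6 — Current: I = V / Z = 0.01229 - j0.0005378 A = 0.0123∠-2.5° A.
Step 7 — Complex power: S = V·I* = 0.1166 + j1.098e-05 VA.
Step 8 — Real power: P = Re(S) = 0.1166 W.
Step 9 — Reactive power: Q = Im(S) = 1.098e-05 VAR.
Step 10 — Apparent power: |S| = 0.1166 VA.
Step 11 — Power factor: PF = P/|S| = 1 (lagging).

(a) P = 0.1166 W  (b) Q = 1.098e-05 VAR  (c) S = 0.1166 VA  (d) PF = 1 (lagging)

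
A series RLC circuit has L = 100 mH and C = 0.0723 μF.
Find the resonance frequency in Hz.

Step 1 — Resonance condition Im(Z)=0 gives ω₀ = 1/√(LC).
Step 2 — ω₀ = 1/√(0.1·7.23e-08) = 1.176e+04 rad/s.
Step 3 — f₀ = ω₀/(2π) = 1872 Hz.

f₀ = 1872 Hz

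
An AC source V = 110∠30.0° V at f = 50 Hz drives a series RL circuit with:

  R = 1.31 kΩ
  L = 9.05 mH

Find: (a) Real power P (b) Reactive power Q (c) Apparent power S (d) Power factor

Step 1 — Angular frequency: ω = 2π·f = 2π·50 = 314.2 rad/s.
Step 2 — Component impedances:
  R: Z = R = 1310 Ω
  L: Z = jωL = j·314.2·0.00905 = 0 + j2.843 Ω
Step 3 — Series combination: Z_total = R + L = 1310 + j2.843 Ω = 1310∠0.1° Ω.
Step 4 — Source phasor: V = 110∠30.0° V = 95.26 + j55 V.
Step 5 — Current: I = V / Z = 0.07281 + j0.04183 A = 0.08397∠29.9° A.
Step 6 — Complex power: S = V·I* = 9.237 + j0.02005 VA.
Step 7 — Real power: P = Re(S) = 9.237 W.
Step 8 — Reactive power: Q = Im(S) = 0.02005 VAR.
Step 9 — Apparent power: |S| = 9.237 VA.
Step 10 — Power factor: PF = P/|S| = 1 (lagging).

(a) P = 9.237 W  (b) Q = 0.02005 VAR  (c) S = 9.237 VA  (d) PF = 1 (lagging)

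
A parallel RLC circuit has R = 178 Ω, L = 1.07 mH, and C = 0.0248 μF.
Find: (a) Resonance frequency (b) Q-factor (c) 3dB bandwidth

Step 1 — Resonance: ω₀ = 1/√(LC) = 1/√(0.00107·2.48e-08) = 1.941e+05 rad/s.
Step 2 — f₀ = ω₀/(2π) = 3.09e+04 Hz.
Step 3 — Parallel Q: Q = R/(ω₀L) = 178/(1.941e+05·0.00107) = 0.8569.
Step 4 — Bandwidth: Δω = ω₀/Q = 2.265e+05 rad/s; BW = Δω/(2π) = 3.605e+04 Hz.

(a) f₀ = 3.09e+04 Hz  (b) Q = 0.8569  (c) BW = 3.605e+04 Hz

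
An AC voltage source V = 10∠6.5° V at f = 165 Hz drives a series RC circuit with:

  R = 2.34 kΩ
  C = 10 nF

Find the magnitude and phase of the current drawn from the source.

Step 1 — Angular frequency: ω = 2π·f = 2π·165 = 1037 rad/s.
Step 2 — Component impedances:
  R: Z = R = 2340 Ω
  C: Z = 1/(jωC) = -j/(ω·C) = 0 - j9.646e+04 Ω
Step 3 — Series combination: Z_total = R + C = 2340 - j9.646e+04 Ω = 9.649e+04∠-88.6° Ω.
Step 4 — Source phasor: V = 10∠6.5° V = 9.936 + j1.132 V.
Step 5 — Ohm's law: I = V / Z_total = (9.936 + j1.132) / (2340 - j9.646e+04) = -9.232e-06 + j0.0001032 A.
Step 6 — Convert to polar: |I| = 0.0001036 A, ∠I = 95.1°.

I = 0.0001036∠95.1° A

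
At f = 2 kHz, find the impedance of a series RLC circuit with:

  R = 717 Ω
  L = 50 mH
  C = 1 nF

Step 1 — Angular frequency: ω = 2π·f = 2π·2000 = 1.257e+04 rad/s.
Step 2 — Component impedances:
  R: Z = R = 717 Ω
  L: Z = jωL = j·1.257e+04·0.05 = 0 + j628.3 Ω
  C: Z = 1/(jωC) = -j/(ω·C) = 0 - j7.958e+04 Ω
Step 3 — Series combination: Z_total = R + L + C = 717 - j7.895e+04 Ω = 7.895e+04∠-89.5° Ω.

Z = 717 - j7.895e+04 Ω = 7.895e+04∠-89.5° Ω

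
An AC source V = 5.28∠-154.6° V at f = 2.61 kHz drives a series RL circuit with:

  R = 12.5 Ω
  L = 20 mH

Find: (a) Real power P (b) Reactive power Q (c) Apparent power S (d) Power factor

Step 1 — Angular frequency: ω = 2π·f = 2π·2610 = 1.64e+04 rad/s.
Step 2 — Component impedances:
  R: Z = R = 12.5 Ω
  L: Z = jωL = j·1.64e+04·0.02 = 0 + j328 Ω
Step 3 — Series combination: Z_total = R + L = 12.5 + j328 Ω = 328.2∠87.8° Ω.
Step 4 — Source phasor: V = 5.28∠-154.6° V = -4.77 - j2.265 V.
Step 5 — Current: I = V / Z = -0.007449 + j0.01426 A = 0.01609∠117.6° A.
Step 6 — Complex power: S = V·I* = 0.003235 + j0.08488 VA.
Step 7 — Real power: P = Re(S) = 0.003235 W.
Step 8 — Reactive power: Q = Im(S) = 0.08488 VAR.
Step 9 — Apparent power: |S| = 0.08494 VA.
Step 10 — Power factor: PF = P/|S| = 0.03808 (lagging).

(a) P = 0.003235 W  (b) Q = 0.08488 VAR  (c) S = 0.08494 VA  (d) PF = 0.03808 (lagging)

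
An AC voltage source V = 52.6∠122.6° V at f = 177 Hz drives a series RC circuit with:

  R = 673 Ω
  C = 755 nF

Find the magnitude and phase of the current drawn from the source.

Step 1 — Angular frequency: ω = 2π·f = 2π·177 = 1112 rad/s.
Step 2 — Component impedances:
  R: Z = R = 673 Ω
  C: Z = 1/(jωC) = -j/(ω·C) = 0 - j1191 Ω
Step 3 — Series combination: Z_total = R + C = 673 - j1191 Ω = 1368∠-60.5° Ω.
Step 4 — Source phasor: V = 52.6∠122.6° V = -28.34 + j44.31 V.
Step 5 — Ohm's law: I = V / Z_total = (-28.34 + j44.31) / (673 - j1191) = -0.03839 - j0.002099 A.
Step 6 — Convert to polar: |I| = 0.03845 A, ∠I = -176.9°.

I = 0.03845∠-176.9° A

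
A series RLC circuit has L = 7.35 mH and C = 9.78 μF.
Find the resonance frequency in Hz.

Step 1 — Resonance condition Im(Z)=0 gives ω₀ = 1/√(LC).
Step 2 — ω₀ = 1/√(0.00735·9.78e-06) = 3730 rad/s.
Step 3 — f₀ = ω₀/(2π) = 593.6 Hz.

f₀ = 593.6 Hz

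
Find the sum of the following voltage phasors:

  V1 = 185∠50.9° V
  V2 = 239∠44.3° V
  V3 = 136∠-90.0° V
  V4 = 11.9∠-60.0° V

Step 1 — Convert each phasor to rectangular form:
  V1 = 185·(cos(50.9°) + j·sin(50.9°)) = 116.7 + j143.6 V
  V2 = 239·(cos(44.3°) + j·sin(44.3°)) = 171.1 + j166.9 V
  V3 = 136·(cos(-90.0°) + j·sin(-90.0°)) = 0 - j136 V
  V4 = 11.9·(cos(-60.0°) + j·sin(-60.0°)) = 5.95 - j10.31 V
Step 2 — Sum components: V_total = 293.7 + j164.2 V.
Step 3 — Convert to polar: |V_total| = 336.5 V, ∠V_total = 29.2°.

V_total = 336.5∠29.2° V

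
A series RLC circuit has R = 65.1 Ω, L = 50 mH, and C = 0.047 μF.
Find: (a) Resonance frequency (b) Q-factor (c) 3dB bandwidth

Step 1 — Resonance condition Im(Z)=0 gives ω₀ = 1/√(LC).
Step 2 — ω₀ = 1/√(0.05·4.7e-08) = 2.063e+04 rad/s.
Step 3 — f₀ = ω₀/(2π) = 3283 Hz.
Step 4 — Series Q: Q = ω₀L/R = 2.063e+04·0.05/65.1 = 15.84.
Step 5 — 3dB bandwidth: Δω = ω₀/Q = 1302 rad/s; BW = Δω/(2π) = 207.2 Hz.

(a) f₀ = 3283 Hz  (b) Q = 15.84  (c) BW = 207.2 Hz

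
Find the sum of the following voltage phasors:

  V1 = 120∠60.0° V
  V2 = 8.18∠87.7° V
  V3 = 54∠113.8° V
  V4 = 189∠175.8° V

Step 1 — Convert each phasor to rectangular form:
  V1 = 120·(cos(60.0°) + j·sin(60.0°)) = 60 + j103.9 V
  V2 = 8.18·(cos(87.7°) + j·sin(87.7°)) = 0.3283 + j8.173 V
  V3 = 54·(cos(113.8°) + j·sin(113.8°)) = -21.79 + j49.41 V
  V4 = 189·(cos(175.8°) + j·sin(175.8°)) = -188.5 + j13.84 V
Step 2 — Sum components: V_total = -150 + j175.3 V.
Step 3 — Convert to polar: |V_total| = 230.7 V, ∠V_total = 130.5°.

V_total = 230.7∠130.5° V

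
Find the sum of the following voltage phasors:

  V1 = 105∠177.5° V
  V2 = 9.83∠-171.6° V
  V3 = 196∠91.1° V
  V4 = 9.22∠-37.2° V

Step 1 — Convert each phasor to rectangular form:
  V1 = 105·(cos(177.5°) + j·sin(177.5°)) = -104.9 + j4.58 V
  V2 = 9.83·(cos(-171.6°) + j·sin(-171.6°)) = -9.725 - j1.436 V
  V3 = 196·(cos(91.1°) + j·sin(91.1°)) = -3.763 + j196 V
  V4 = 9.22·(cos(-37.2°) + j·sin(-37.2°)) = 7.344 - j5.574 V
Step 2 — Sum components: V_total = -111 + j193.5 V.
Step 3 — Convert to polar: |V_total| = 223.1 V, ∠V_total = 119.8°.

V_total = 223.1∠119.8° V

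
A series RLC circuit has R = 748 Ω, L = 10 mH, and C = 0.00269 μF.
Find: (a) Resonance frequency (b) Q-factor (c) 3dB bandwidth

Step 1 — Resonance condition Im(Z)=0 gives ω₀ = 1/√(LC).
Step 2 — ω₀ = 1/√(0.01·2.69e-09) = 1.928e+05 rad/s.
Step 3 — f₀ = ω₀/(2π) = 3.069e+04 Hz.
Step 4 — Series Q: Q = ω₀L/R = 1.928e+05·0.01/748 = 2.578.
Step 5 — 3dB bandwidth: Δω = ω₀/Q = 7.48e+04 rad/s; BW = Δω/(2π) = 1.19e+04 Hz.

(a) f₀ = 3.069e+04 Hz  (b) Q = 2.578  (c) BW = 1.19e+04 Hz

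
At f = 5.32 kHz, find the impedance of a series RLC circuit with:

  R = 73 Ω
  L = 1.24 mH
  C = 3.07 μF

Step 1 — Angular frequency: ω = 2π·f = 2π·5320 = 3.343e+04 rad/s.
Step 2 — Component impedances:
  R: Z = R = 73 Ω
  L: Z = jωL = j·3.343e+04·0.00124 = 0 + j41.45 Ω
  C: Z = 1/(jωC) = -j/(ω·C) = 0 - j9.745 Ω
Step 3 — Series combination: Z_total = R + L + C = 73 + j31.7 Ω = 79.59∠23.5° Ω.

Z = 73 + j31.7 Ω = 79.59∠23.5° Ω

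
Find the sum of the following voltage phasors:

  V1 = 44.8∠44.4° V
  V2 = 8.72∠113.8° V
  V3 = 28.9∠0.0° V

Step 1 — Convert each phasor to rectangular form:
  V1 = 44.8·(cos(44.4°) + j·sin(44.4°)) = 32.01 + j31.34 V
  V2 = 8.72·(cos(113.8°) + j·sin(113.8°)) = -3.519 + j7.978 V
  V3 = 28.9·(cos(0.0°) + j·sin(0.0°)) = 28.9 V
Step 2 — Sum components: V_total = 57.39 + j39.32 V.
Step 3 — Convert to polar: |V_total| = 69.57 V, ∠V_total = 34.4°.

V_total = 69.57∠34.4° V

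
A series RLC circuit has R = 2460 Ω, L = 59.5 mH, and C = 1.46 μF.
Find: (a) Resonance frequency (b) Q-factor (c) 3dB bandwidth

Step 1 — Resonance: ω₀ = 1/√(LC) = 1/√(0.0595·1.46e-06) = 3393 rad/s.
Step 2 — f₀ = ω₀/(2π) = 540 Hz.
Step 3 — Series Q: Q = ω₀L/R = 3393·0.0595/2460 = 0.08206.
Step 4 — Bandwidth: Δω = ω₀/Q = 4.134e+04 rad/s; BW = Δω/(2π) = 6580 Hz.

(a) f₀ = 540 Hz  (b) Q = 0.08206  (c) BW = 6580 Hz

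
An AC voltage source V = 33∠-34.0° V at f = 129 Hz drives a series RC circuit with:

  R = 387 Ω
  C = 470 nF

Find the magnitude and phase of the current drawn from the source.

Step 1 — Angular frequency: ω = 2π·f = 2π·129 = 810.5 rad/s.
Step 2 — Component impedances:
  R: Z = R = 387 Ω
  C: Z = 1/(jωC) = -j/(ω·C) = 0 - j2625 Ω
Step 3 — Series combination: Z_total = R + C = 387 - j2625 Ω = 2653∠-81.6° Ω.
Step 4 — Source phasor: V = 33∠-34.0° V = 27.36 - j18.45 V.
Step 5 — Ohm's law: I = V / Z_total = (27.36 - j18.45) / (387 - j2625) = 0.008384 + j0.009186 A.
Step 6 — Convert to polar: |I| = 0.01244 A, ∠I = 47.6°.

I = 0.01244∠47.6° A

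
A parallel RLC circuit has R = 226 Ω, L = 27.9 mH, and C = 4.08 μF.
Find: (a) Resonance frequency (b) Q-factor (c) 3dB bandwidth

Step 1 — Resonance: ω₀ = 1/√(LC) = 1/√(0.0279·4.08e-06) = 2964 rad/s.
Step 2 — f₀ = ω₀/(2π) = 471.7 Hz.
Step 3 — Parallel Q: Q = R/(ω₀L) = 226/(2964·0.0279) = 2.733.
Step 4 — Bandwidth: Δω = ω₀/Q = 1085 rad/s; BW = Δω/(2π) = 172.6 Hz.

(a) f₀ = 471.7 Hz  (b) Q = 2.733  (c) BW = 172.6 Hz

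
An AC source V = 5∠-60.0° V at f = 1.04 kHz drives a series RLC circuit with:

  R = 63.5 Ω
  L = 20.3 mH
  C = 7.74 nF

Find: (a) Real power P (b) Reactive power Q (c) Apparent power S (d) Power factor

Step 1 — Angular frequency: ω = 2π·f = 2π·1040 = 6535 rad/s.
Step 2 — Component impedances:
  R: Z = R = 63.5 Ω
  L: Z = jωL = j·6535·0.0203 = 0 + j132.7 Ω
  C: Z = 1/(jωC) = -j/(ω·C) = 0 - j1.977e+04 Ω
Step 3 — Series combination: Z_total = R + L + C = 63.5 - j1.964e+04 Ω = 1.964e+04∠-89.8° Ω.
Step 4 — Source phasor: V = 5∠-60.0° V = 2.5 - j4.33 V.
Step 5 — Current: I = V / Z = 0.0002209 + j0.0001266 A = 0.0002546∠29.8° A.
Step 6 — Complex power: S = V·I* = 4.116e-06 - j0.001273 VA.
Step 7 — Real power: P = Re(S) = 4.116e-06 W.
Step 8 — Reactive power: Q = Im(S) = -0.001273 VAR.
Step 9 — Apparent power: |S| = 0.001273 VA.
Step 10 — Power factor: PF = P/|S| = 0.003233 (leading).

(a) P = 4.116e-06 W  (b) Q = -0.001273 VAR  (c) S = 0.001273 VA  (d) PF = 0.003233 (leading)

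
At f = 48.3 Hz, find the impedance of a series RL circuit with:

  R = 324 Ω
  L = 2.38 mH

Step 1 — Angular frequency: ω = 2π·f = 2π·48.3 = 303.5 rad/s.
Step 2 — Component impedances:
  R: Z = R = 324 Ω
  L: Z = jωL = j·303.5·0.00238 = 0 + j0.7223 Ω
Step 3 — Series combination: Z_total = R + L = 324 + j0.7223 Ω = 324∠0.1° Ω.

Z = 324 + j0.7223 Ω = 324∠0.1° Ω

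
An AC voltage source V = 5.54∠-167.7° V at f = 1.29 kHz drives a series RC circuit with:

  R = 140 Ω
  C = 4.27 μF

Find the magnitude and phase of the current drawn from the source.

Step 1 — Angular frequency: ω = 2π·f = 2π·1290 = 8105 rad/s.
Step 2 — Component impedances:
  R: Z = R = 140 Ω
  C: Z = 1/(jωC) = -j/(ω·C) = 0 - j28.89 Ω
Step 3 — Series combination: Z_total = R + C = 140 - j28.89 Ω = 143∠-11.7° Ω.
Step 4 — Source phasor: V = 5.54∠-167.7° V = -5.413 - j1.18 V.
Step 5 — Ohm's law: I = V / Z_total = (-5.413 - j1.18) / (140 - j28.89) = -0.03541 - j0.01574 A.
Step 6 — Convert to polar: |I| = 0.03875 A, ∠I = -156.0°.

I = 0.03875∠-156.0° A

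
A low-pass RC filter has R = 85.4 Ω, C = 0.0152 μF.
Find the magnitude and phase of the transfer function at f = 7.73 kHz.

Step 1 — Angular frequency: ω = 2π·7730 = 4.857e+04 rad/s.
Step 2 — Transfer function: H(jω) = 1/(1 + jωRC).
Step 3 — Denominator: 1 + jωRC = 1 + j·4.857e+04·85.4·1.52e-08 = 1 + j0.06305.
Step 4 — H = 0.996 - j0.0628.
Step 5 — Magnitude: |H| = 0.998 (-0.0 dB); phase: φ = -3.6°.

|H| = 0.998 (-0.0 dB), φ = -3.6°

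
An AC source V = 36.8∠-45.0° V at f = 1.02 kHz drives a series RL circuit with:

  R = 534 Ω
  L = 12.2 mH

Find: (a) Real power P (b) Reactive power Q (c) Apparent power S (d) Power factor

Step 1 — Angular frequency: ω = 2π·f = 2π·1020 = 6409 rad/s.
Step 2 — Component impedances:
  R: Z = R = 534 Ω
  L: Z = jωL = j·6409·0.0122 = 0 + j78.19 Ω
Step 3 — Series combination: Z_total = R + L = 534 + j78.19 Ω = 539.7∠8.3° Ω.
Step 4 — Source phasor: V = 36.8∠-45.0° V = 26.02 - j26.02 V.
Step 5 — Current: I = V / Z = 0.04072 - j0.05469 A = 0.06819∠-53.3° A.
Step 6 — Complex power: S = V·I* = 2.483 + j0.3635 VA.
Step 7 — Real power: P = Re(S) = 2.483 W.
Step 8 — Reactive power: Q = Im(S) = 0.3635 VAR.
Step 9 — Apparent power: |S| = 2.509 VA.
Step 10 — Power factor: PF = P/|S| = 0.9895 (lagging).

(a) P = 2.483 W  (b) Q = 0.3635 VAR  (c) S = 2.509 VA  (d) PF = 0.9895 (lagging)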